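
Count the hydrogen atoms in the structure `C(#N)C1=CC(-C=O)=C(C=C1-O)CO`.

7

Hydrogens are implicit in SMILES; fill each atom to its normal valence:
  4 × C (aromatic): no H
  2 × C (aromatic): 1 H each → 2
  2 × O: 1 H each → 2
  1 × C: 2 H
  1 × C: 1 H
  1 × C: no H
  1 × N: no H
  1 × O: no H
  Total hydrogens = 7.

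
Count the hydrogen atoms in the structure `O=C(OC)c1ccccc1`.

Hydrogens are implicit in SMILES; fill each atom to its normal valence:
  5 × C (aromatic): 1 H each → 5
  2 × O: no H
  1 × C: 3 H
  1 × C (aromatic): no H
  1 × C: no H
  Total hydrogens = 8.

8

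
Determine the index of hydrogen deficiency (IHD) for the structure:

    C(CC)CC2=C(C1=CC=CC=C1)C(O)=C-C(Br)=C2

8

Molecular formula from the SMILES: C16H17BrO.
DoU = (2C + 2 + N − H − X)/2 = (2·16 + 2 + 0 − 17 − 1)/2 = 16/2 = 8.
(Structurally: 2 ring(s) + 6 π bond(s) = 8.)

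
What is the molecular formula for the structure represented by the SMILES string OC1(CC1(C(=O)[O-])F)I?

Heavy atoms from the SMILES: 4 C, 1 F, 1 I, 3 O.
Implicit hydrogens by atom environment:
  3 × C: no H
  1 × C: 2 H
  1 × F: no H
  1 × I: no H
  1 × O: 1 H
  1 × O: no H
  1 × O (charge -1): no H
  Total hydrogens = 3.
Net charge -1.
Molecular formula: C4H3FIO3-

C4H3FIO3-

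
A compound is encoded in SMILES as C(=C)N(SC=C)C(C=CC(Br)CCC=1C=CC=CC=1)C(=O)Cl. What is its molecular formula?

Heavy atoms from the SMILES: 1 Br, 17 C, 1 Cl, 1 N, 1 O, 1 S.
Implicit hydrogens by atom environment:
  6 × C: 1 H each → 6
  5 × C (aromatic): 1 H each → 5
  4 × C: 2 H each → 8
  1 × Br: no H
  1 × C: no H
  1 × C (aromatic): no H
  1 × Cl: no H
  1 × N: no H
  1 × O: no H
  1 × S: no H
  Total hydrogens = 19.
Molecular formula: C17H19BrClNOS

C17H19BrClNOS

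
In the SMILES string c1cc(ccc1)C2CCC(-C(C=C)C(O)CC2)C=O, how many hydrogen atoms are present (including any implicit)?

22

Hydrogens are implicit in SMILES; fill each atom to its normal valence:
  6 × C: 1 H each → 6
  5 × C: 2 H each → 10
  5 × C (aromatic): 1 H each → 5
  1 × C (aromatic): no H
  1 × O: 1 H
  1 × O: no H
  Total hydrogens = 22.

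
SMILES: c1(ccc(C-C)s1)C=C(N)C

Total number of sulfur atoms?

The symbol for sulfur appears 1 time in the SMILES.

1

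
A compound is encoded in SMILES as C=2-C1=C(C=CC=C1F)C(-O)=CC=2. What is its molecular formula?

Heavy atoms from the SMILES: 10 C, 1 F, 1 O.
Implicit hydrogens by atom environment:
  6 × C (aromatic): 1 H each → 6
  4 × C (aromatic): no H
  1 × F: no H
  1 × O: 1 H
  Total hydrogens = 7.
Molecular formula: C10H7FO

C10H7FO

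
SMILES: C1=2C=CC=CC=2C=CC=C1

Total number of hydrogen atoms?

8

Hydrogens are implicit in SMILES; fill each atom to its normal valence:
  8 × C (aromatic): 1 H each → 8
  2 × C (aromatic): no H
  Total hydrogens = 8.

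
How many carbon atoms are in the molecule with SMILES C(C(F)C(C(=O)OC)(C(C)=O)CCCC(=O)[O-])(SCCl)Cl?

12

The symbol for carbon appears 12 times in the SMILES. (Cl is a single chlorine, not C + l.)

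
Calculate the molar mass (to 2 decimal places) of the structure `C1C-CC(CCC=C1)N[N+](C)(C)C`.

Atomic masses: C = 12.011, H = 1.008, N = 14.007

183.32

Molecular formula: C11H23N2+.
M = 11×12.011 + 23×1.008 + 2×14.007 = 183.32 g/mol.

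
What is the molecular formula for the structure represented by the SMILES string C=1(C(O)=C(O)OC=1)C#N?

C5H3NO3

Heavy atoms from the SMILES: 5 C, 1 N, 3 O.
Implicit hydrogens by atom environment:
  3 × C (aromatic): no H
  2 × O: 1 H each → 2
  1 × C (aromatic): 1 H
  1 × C: no H
  1 × N: no H
  1 × O (aromatic): no H
  Total hydrogens = 3.
Molecular formula: C5H3NO3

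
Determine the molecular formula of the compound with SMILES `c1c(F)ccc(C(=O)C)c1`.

C8H7FO

Heavy atoms from the SMILES: 8 C, 1 F, 1 O.
Implicit hydrogens by atom environment:
  4 × C (aromatic): 1 H each → 4
  2 × C (aromatic): no H
  1 × C: 3 H
  1 × C: no H
  1 × F: no H
  1 × O: no H
  Total hydrogens = 7.
Molecular formula: C8H7FO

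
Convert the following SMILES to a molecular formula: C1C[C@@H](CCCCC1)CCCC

C12H24

Heavy atoms from the SMILES: 12 C.
Implicit hydrogens by atom environment:
  10 × C: 2 H each → 20
  1 × C: 3 H
  1 × C: 1 H
  Total hydrogens = 24.
Molecular formula: C12H24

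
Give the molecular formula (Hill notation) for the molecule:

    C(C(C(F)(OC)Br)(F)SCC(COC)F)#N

C8H11BrF3NO2S

Heavy atoms from the SMILES: 1 Br, 8 C, 3 F, 1 N, 2 O, 1 S.
Implicit hydrogens by atom environment:
  3 × C: no H
  3 × F: no H
  2 × C: 3 H each → 6
  2 × C: 2 H each → 4
  2 × O: no H
  1 × Br: no H
  1 × C: 1 H
  1 × N: no H
  1 × S: no H
  Total hydrogens = 11.
Molecular formula: C8H11BrF3NO2S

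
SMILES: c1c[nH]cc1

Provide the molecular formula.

C4H5N

Heavy atoms from the SMILES: 4 C, 1 N.
Implicit hydrogens by atom environment:
  4 × C (aromatic): 1 H each → 4
  1 × N (aromatic): 1 H
  Total hydrogens = 5.
Molecular formula: C4H5N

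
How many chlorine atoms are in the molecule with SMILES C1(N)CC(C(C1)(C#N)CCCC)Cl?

1

The symbol for chlorine appears 1 time in the SMILES.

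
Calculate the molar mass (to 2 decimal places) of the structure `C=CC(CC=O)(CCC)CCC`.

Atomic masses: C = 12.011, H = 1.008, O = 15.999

Molecular formula: C11H20O.
M = 11×12.011 + 20×1.008 + 1×15.999 = 168.28 g/mol.

168.28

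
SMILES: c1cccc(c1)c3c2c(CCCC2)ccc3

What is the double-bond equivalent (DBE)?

Molecular formula from the SMILES: C16H16.
DoU = (2C + 2 + N − H − X)/2 = (2·16 + 2 + 0 − 16 − 0)/2 = 18/2 = 9.
(Structurally: 3 ring(s) + 6 π bond(s) = 9.)

9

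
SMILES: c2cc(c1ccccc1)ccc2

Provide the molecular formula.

Heavy atoms from the SMILES: 12 C.
Implicit hydrogens by atom environment:
  10 × C (aromatic): 1 H each → 10
  2 × C (aromatic): no H
  Total hydrogens = 10.
Molecular formula: C12H10

C12H10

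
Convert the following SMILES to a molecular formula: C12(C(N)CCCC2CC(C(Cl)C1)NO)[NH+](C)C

Heavy atoms from the SMILES: 12 C, 1 Cl, 3 N, 1 O.
Implicit hydrogens by atom environment:
  5 × C: 2 H each → 10
  4 × C: 1 H each → 4
  2 × C: 3 H each → 6
  1 × C: no H
  1 × Cl: no H
  1 × N: 2 H
  1 × N: 1 H
  1 × N (charge +1): 1 H
  1 × O: 1 H
  Total hydrogens = 25.
Net charge +1.
Molecular formula: C12H25ClN3O+

C12H25ClN3O+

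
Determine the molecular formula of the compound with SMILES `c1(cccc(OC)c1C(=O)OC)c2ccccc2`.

C15H14O3

Heavy atoms from the SMILES: 15 C, 3 O.
Implicit hydrogens by atom environment:
  8 × C (aromatic): 1 H each → 8
  4 × C (aromatic): no H
  3 × O: no H
  2 × C: 3 H each → 6
  1 × C: no H
  Total hydrogens = 14.
Molecular formula: C15H14O3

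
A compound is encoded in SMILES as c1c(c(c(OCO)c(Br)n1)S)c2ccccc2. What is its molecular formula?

Heavy atoms from the SMILES: 1 Br, 12 C, 1 N, 2 O, 1 S.
Implicit hydrogens by atom environment:
  6 × C (aromatic): 1 H each → 6
  5 × C (aromatic): no H
  1 × Br: no H
  1 × C: 2 H
  1 × N (aromatic): no H
  1 × O: 1 H
  1 × O: no H
  1 × S: 1 H
  Total hydrogens = 10.
Molecular formula: C12H10BrNO2S

C12H10BrNO2S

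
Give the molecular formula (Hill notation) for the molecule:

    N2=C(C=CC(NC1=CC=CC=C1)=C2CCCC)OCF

Heavy atoms from the SMILES: 16 C, 1 F, 2 N, 1 O.
Implicit hydrogens by atom environment:
  7 × C (aromatic): 1 H each → 7
  4 × C: 2 H each → 8
  4 × C (aromatic): no H
  1 × C: 3 H
  1 × F: no H
  1 × N: 1 H
  1 × N (aromatic): no H
  1 × O: no H
  Total hydrogens = 19.
Molecular formula: C16H19FN2O

C16H19FN2O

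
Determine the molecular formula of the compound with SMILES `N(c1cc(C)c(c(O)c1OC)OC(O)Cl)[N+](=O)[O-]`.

C9H11ClN2O6

Heavy atoms from the SMILES: 9 C, 1 Cl, 2 N, 6 O.
Implicit hydrogens by atom environment:
  5 × C (aromatic): no H
  3 × O: no H
  2 × C: 3 H each → 6
  2 × O: 1 H each → 2
  1 × C (aromatic): 1 H
  1 × C: 1 H
  1 × Cl: no H
  1 × N: 1 H
  1 × N (charge +1): no H
  1 × O (charge -1): no H
  Total hydrogens = 11.
Molecular formula: C9H11ClN2O6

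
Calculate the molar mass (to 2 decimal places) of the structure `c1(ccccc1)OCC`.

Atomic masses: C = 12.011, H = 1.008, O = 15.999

122.17

Molecular formula: C8H10O.
M = 8×12.011 + 10×1.008 + 1×15.999 = 122.17 g/mol.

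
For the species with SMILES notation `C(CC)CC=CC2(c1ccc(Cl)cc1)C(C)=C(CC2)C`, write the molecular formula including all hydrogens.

C19H25Cl

Heavy atoms from the SMILES: 19 C, 1 Cl.
Implicit hydrogens by atom environment:
  5 × C: 2 H each → 10
  4 × C (aromatic): 1 H each → 4
  3 × C: 3 H each → 9
  3 × C: no H
  2 × C: 1 H each → 2
  2 × C (aromatic): no H
  1 × Cl: no H
  Total hydrogens = 25.
Molecular formula: C19H25Cl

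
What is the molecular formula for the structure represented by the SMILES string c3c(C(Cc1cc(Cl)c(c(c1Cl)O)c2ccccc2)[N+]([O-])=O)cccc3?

Heavy atoms from the SMILES: 20 C, 2 Cl, 1 N, 3 O.
Implicit hydrogens by atom environment:
  11 × C (aromatic): 1 H each → 11
  7 × C (aromatic): no H
  2 × Cl: no H
  1 × C: 2 H
  1 × C: 1 H
  1 × N (charge +1): no H
  1 × O: 1 H
  1 × O: no H
  1 × O (charge -1): no H
  Total hydrogens = 15.
Molecular formula: C20H15Cl2NO3

C20H15Cl2NO3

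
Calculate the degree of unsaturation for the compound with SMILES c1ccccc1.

4

Molecular formula from the SMILES: C6H6.
DoU = (2C + 2 + N − H − X)/2 = (2·6 + 2 + 0 − 6 − 0)/2 = 8/2 = 4.
(Structurally: 1 ring(s) + 3 π bond(s) = 4.)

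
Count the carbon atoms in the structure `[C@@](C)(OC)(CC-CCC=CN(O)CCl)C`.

11

The symbol for carbon appears 11 times in the SMILES. (Cl is a single chlorine, not C + l.)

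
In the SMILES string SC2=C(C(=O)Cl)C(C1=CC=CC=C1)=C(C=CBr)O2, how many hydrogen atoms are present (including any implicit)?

Hydrogens are implicit in SMILES; fill each atom to its normal valence:
  5 × C (aromatic): 1 H each → 5
  5 × C (aromatic): no H
  2 × C: 1 H each → 2
  1 × Br: no H
  1 × C: no H
  1 × Cl: no H
  1 × O (aromatic): no H
  1 × O: no H
  1 × S: 1 H
  Total hydrogens = 8.

8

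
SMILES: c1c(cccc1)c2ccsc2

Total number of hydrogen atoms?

8

Hydrogens are implicit in SMILES; fill each atom to its normal valence:
  8 × C (aromatic): 1 H each → 8
  2 × C (aromatic): no H
  1 × S (aromatic): no H
  Total hydrogens = 8.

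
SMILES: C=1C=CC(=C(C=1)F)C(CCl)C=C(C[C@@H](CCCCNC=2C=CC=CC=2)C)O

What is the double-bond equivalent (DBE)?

9

Molecular formula from the SMILES: C23H29ClFNO.
DoU = (2C + 2 + N − H − X)/2 = (2·23 + 2 + 1 − 29 − 2)/2 = 18/2 = 9.
(Structurally: 2 ring(s) + 7 π bond(s) = 9.)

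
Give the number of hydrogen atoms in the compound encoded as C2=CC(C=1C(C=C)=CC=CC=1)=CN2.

11

Hydrogens are implicit in SMILES; fill each atom to its normal valence:
  7 × C (aromatic): 1 H each → 7
  3 × C (aromatic): no H
  1 × C: 2 H
  1 × C: 1 H
  1 × N (aromatic): 1 H
  Total hydrogens = 11.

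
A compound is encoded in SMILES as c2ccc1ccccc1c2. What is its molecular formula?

Heavy atoms from the SMILES: 10 C.
Implicit hydrogens by atom environment:
  8 × C (aromatic): 1 H each → 8
  2 × C (aromatic): no H
  Total hydrogens = 8.
Molecular formula: C10H8

C10H8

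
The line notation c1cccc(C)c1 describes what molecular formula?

Heavy atoms from the SMILES: 7 C.
Implicit hydrogens by atom environment:
  5 × C (aromatic): 1 H each → 5
  1 × C: 3 H
  1 × C (aromatic): no H
  Total hydrogens = 8.
Molecular formula: C7H8

C7H8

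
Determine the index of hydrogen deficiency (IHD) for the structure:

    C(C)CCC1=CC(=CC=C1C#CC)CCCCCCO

6

Molecular formula from the SMILES: C19H28O.
DoU = (2C + 2 + N − H − X)/2 = (2·19 + 2 + 0 − 28 − 0)/2 = 12/2 = 6.
(Structurally: 1 ring(s) + 5 π bond(s) = 6.)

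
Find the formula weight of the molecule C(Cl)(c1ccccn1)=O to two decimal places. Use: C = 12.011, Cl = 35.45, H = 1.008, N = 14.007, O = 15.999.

141.55

Molecular formula: C6H4ClNO.
M = 6×12.011 + 1×35.45 + 4×1.008 + 1×14.007 + 1×15.999 = 141.55 g/mol.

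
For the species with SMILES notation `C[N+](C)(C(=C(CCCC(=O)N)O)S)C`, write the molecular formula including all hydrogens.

Heavy atoms from the SMILES: 9 C, 2 N, 2 O, 1 S.
Implicit hydrogens by atom environment:
  3 × C: 3 H each → 9
  3 × C: 2 H each → 6
  3 × C: no H
  1 × N: 2 H
  1 × N (charge +1): no H
  1 × O: 1 H
  1 × O: no H
  1 × S: 1 H
  Total hydrogens = 19.
Net charge +1.
Molecular formula: C9H19N2O2S+

C9H19N2O2S+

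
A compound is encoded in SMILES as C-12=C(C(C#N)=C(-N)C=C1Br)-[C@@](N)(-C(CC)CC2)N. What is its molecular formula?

C13H17BrN4

Heavy atoms from the SMILES: 1 Br, 13 C, 4 N.
Implicit hydrogens by atom environment:
  5 × C (aromatic): no H
  3 × C: 2 H each → 6
  3 × N: 2 H each → 6
  2 × C: no H
  1 × Br: no H
  1 × C: 3 H
  1 × C (aromatic): 1 H
  1 × C: 1 H
  1 × N: no H
  Total hydrogens = 17.
Molecular formula: C13H17BrN4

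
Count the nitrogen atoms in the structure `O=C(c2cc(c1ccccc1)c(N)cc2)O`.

The symbol for nitrogen appears 1 time in the SMILES.

1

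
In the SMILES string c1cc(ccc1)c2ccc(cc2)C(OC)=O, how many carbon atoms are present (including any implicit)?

14

The symbol for carbon appears 14 times in the SMILES. Lowercase c denotes aromatic carbon and counts toward C.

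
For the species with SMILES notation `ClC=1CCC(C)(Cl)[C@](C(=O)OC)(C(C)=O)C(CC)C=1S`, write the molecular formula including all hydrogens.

Heavy atoms from the SMILES: 14 C, 2 Cl, 3 O, 1 S.
Implicit hydrogens by atom environment:
  6 × C: no H
  4 × C: 3 H each → 12
  3 × C: 2 H each → 6
  3 × O: no H
  2 × Cl: no H
  1 × C: 1 H
  1 × S: 1 H
  Total hydrogens = 20.
Molecular formula: C14H20Cl2O3S

C14H20Cl2O3S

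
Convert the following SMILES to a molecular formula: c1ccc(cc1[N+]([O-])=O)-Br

Heavy atoms from the SMILES: 1 Br, 6 C, 1 N, 2 O.
Implicit hydrogens by atom environment:
  4 × C (aromatic): 1 H each → 4
  2 × C (aromatic): no H
  1 × Br: no H
  1 × N (charge +1): no H
  1 × O: no H
  1 × O (charge -1): no H
  Total hydrogens = 4.
Molecular formula: C6H4BrNO2

C6H4BrNO2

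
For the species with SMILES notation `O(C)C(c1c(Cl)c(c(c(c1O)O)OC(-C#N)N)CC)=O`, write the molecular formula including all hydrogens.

Heavy atoms from the SMILES: 12 C, 1 Cl, 2 N, 5 O.
Implicit hydrogens by atom environment:
  6 × C (aromatic): no H
  3 × O: no H
  2 × C: 3 H each → 6
  2 × C: no H
  2 × O: 1 H each → 2
  1 × C: 2 H
  1 × C: 1 H
  1 × Cl: no H
  1 × N: 2 H
  1 × N: no H
  Total hydrogens = 13.
Molecular formula: C12H13ClN2O5

C12H13ClN2O5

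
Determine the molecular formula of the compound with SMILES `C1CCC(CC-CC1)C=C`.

Heavy atoms from the SMILES: 10 C.
Implicit hydrogens by atom environment:
  8 × C: 2 H each → 16
  2 × C: 1 H each → 2
  Total hydrogens = 18.
Molecular formula: C10H18

C10H18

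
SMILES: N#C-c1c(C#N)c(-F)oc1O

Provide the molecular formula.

Heavy atoms from the SMILES: 6 C, 1 F, 2 N, 2 O.
Implicit hydrogens by atom environment:
  4 × C (aromatic): no H
  2 × C: no H
  2 × N: no H
  1 × F: no H
  1 × O: 1 H
  1 × O (aromatic): no H
  Total hydrogens = 1.
Molecular formula: C6HFN2O2

C6HFN2O2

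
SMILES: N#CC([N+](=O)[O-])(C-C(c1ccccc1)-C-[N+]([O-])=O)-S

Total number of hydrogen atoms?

11

Hydrogens are implicit in SMILES; fill each atom to its normal valence:
  5 × C (aromatic): 1 H each → 5
  2 × C: 2 H each → 4
  2 × C: no H
  2 × N (charge +1): no H
  2 × O: no H
  2 × O (charge -1): no H
  1 × C: 1 H
  1 × C (aromatic): no H
  1 × N: no H
  1 × S: 1 H
  Total hydrogens = 11.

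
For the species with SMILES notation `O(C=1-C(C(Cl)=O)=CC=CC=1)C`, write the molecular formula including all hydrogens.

C8H7ClO2

Heavy atoms from the SMILES: 8 C, 1 Cl, 2 O.
Implicit hydrogens by atom environment:
  4 × C (aromatic): 1 H each → 4
  2 × C (aromatic): no H
  2 × O: no H
  1 × C: 3 H
  1 × C: no H
  1 × Cl: no H
  Total hydrogens = 7.
Molecular formula: C8H7ClO2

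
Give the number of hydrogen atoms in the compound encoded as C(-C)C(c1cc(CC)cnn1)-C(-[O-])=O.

Hydrogens are implicit in SMILES; fill each atom to its normal valence:
  2 × C: 3 H each → 6
  2 × C: 2 H each → 4
  2 × C (aromatic): 1 H each → 2
  2 × C (aromatic): no H
  2 × N (aromatic): no H
  1 × C: 1 H
  1 × C: no H
  1 × O: no H
  1 × O (charge -1): no H
  Total hydrogens = 13.

13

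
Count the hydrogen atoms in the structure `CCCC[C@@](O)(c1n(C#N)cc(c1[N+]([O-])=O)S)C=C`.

15

Hydrogens are implicit in SMILES; fill each atom to its normal valence:
  4 × C: 2 H each → 8
  3 × C (aromatic): no H
  2 × C: no H
  1 × C: 3 H
  1 × C (aromatic): 1 H
  1 × C: 1 H
  1 × N (aromatic): no H
  1 × N (charge +1): no H
  1 × N: no H
  1 × O: 1 H
  1 × O: no H
  1 × O (charge -1): no H
  1 × S: 1 H
  Total hydrogens = 15.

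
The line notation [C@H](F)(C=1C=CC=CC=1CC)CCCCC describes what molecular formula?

Heavy atoms from the SMILES: 14 C, 1 F.
Implicit hydrogens by atom environment:
  5 × C: 2 H each → 10
  4 × C (aromatic): 1 H each → 4
  2 × C: 3 H each → 6
  2 × C (aromatic): no H
  1 × C: 1 H
  1 × F: no H
  Total hydrogens = 21.
Molecular formula: C14H21F

C14H21F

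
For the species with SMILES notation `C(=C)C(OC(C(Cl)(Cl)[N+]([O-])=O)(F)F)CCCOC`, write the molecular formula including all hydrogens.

Heavy atoms from the SMILES: 9 C, 2 Cl, 2 F, 1 N, 4 O.
Implicit hydrogens by atom environment:
  4 × C: 2 H each → 8
  3 × O: no H
  2 × C: 1 H each → 2
  2 × C: no H
  2 × Cl: no H
  2 × F: no H
  1 × C: 3 H
  1 × N (charge +1): no H
  1 × O (charge -1): no H
  Total hydrogens = 13.
Molecular formula: C9H13Cl2F2NO4

C9H13Cl2F2NO4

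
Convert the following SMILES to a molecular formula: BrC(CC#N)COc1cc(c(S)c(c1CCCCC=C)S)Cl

C16H19BrClNOS2

Heavy atoms from the SMILES: 1 Br, 16 C, 1 Cl, 1 N, 1 O, 2 S.
Implicit hydrogens by atom environment:
  7 × C: 2 H each → 14
  5 × C (aromatic): no H
  2 × C: 1 H each → 2
  2 × S: 1 H each → 2
  1 × Br: no H
  1 × C (aromatic): 1 H
  1 × C: no H
  1 × Cl: no H
  1 × N: no H
  1 × O: no H
  Total hydrogens = 19.
Molecular formula: C16H19BrClNOS2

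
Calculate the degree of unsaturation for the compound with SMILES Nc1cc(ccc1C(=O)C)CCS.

Molecular formula from the SMILES: C10H13NOS.
DoU = (2C + 2 + N − H − X)/2 = (2·10 + 2 + 1 − 13 − 0)/2 = 10/2 = 5.
(Structurally: 1 ring(s) + 4 π bond(s) = 5.)

5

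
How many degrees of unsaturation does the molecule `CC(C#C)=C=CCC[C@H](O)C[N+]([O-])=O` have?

5

Molecular formula from the SMILES: C10H13NO3.
DoU = (2C + 2 + N − H − X)/2 = (2·10 + 2 + 1 − 13 − 0)/2 = 10/2 = 5.
(Structurally: 0 ring(s) + 5 π bond(s) = 5.)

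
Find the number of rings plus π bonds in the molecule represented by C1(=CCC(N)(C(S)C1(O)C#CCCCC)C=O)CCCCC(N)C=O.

6

Molecular formula from the SMILES: C19H30N2O3S.
DoU = (2C + 2 + N − H − X)/2 = (2·19 + 2 + 2 − 30 − 0)/2 = 12/2 = 6.
(Structurally: 1 ring(s) + 5 π bond(s) = 6.)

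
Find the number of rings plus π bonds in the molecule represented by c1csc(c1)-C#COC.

5

Molecular formula from the SMILES: C7H6OS.
DoU = (2C + 2 + N − H − X)/2 = (2·7 + 2 + 0 − 6 − 0)/2 = 10/2 = 5.
(Structurally: 1 ring(s) + 4 π bond(s) = 5.)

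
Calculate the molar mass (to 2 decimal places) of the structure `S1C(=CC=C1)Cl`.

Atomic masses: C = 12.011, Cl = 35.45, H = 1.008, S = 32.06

118.58

Molecular formula: C4H3ClS.
M = 4×12.011 + 1×35.45 + 3×1.008 + 1×32.06 = 118.58 g/mol.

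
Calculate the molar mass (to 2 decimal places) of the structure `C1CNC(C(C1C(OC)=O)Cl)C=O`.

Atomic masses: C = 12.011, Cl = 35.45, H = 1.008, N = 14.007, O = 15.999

205.64

Molecular formula: C8H12ClNO3.
M = 8×12.011 + 1×35.45 + 12×1.008 + 1×14.007 + 3×15.999 = 205.64 g/mol.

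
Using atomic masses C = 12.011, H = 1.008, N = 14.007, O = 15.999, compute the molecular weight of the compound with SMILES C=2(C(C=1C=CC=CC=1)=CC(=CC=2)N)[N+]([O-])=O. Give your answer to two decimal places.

214.22

Molecular formula: C12H10N2O2.
M = 12×12.011 + 10×1.008 + 2×14.007 + 2×15.999 = 214.22 g/mol.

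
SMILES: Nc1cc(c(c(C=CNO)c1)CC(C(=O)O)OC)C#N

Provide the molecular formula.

C13H15N3O4

Heavy atoms from the SMILES: 13 C, 3 N, 4 O.
Implicit hydrogens by atom environment:
  4 × C (aromatic): no H
  3 × C: 1 H each → 3
  2 × C (aromatic): 1 H each → 2
  2 × C: no H
  2 × O: 1 H each → 2
  2 × O: no H
  1 × C: 3 H
  1 × C: 2 H
  1 × N: 2 H
  1 × N: 1 H
  1 × N: no H
  Total hydrogens = 15.
Molecular formula: C13H15N3O4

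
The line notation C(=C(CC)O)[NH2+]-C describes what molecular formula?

Heavy atoms from the SMILES: 5 C, 1 N, 1 O.
Implicit hydrogens by atom environment:
  2 × C: 3 H each → 6
  1 × C: 2 H
  1 × C: 1 H
  1 × C: no H
  1 × N (charge +1): 2 H
  1 × O: 1 H
  Total hydrogens = 12.
Net charge +1.
Molecular formula: C5H12NO+

C5H12NO+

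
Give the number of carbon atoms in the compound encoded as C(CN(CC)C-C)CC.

The symbol for carbon appears 8 times in the SMILES.

8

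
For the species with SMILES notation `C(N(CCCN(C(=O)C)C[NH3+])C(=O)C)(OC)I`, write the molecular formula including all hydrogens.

C10H21IN3O3+

Heavy atoms from the SMILES: 10 C, 1 I, 3 N, 3 O.
Implicit hydrogens by atom environment:
  4 × C: 2 H each → 8
  3 × C: 3 H each → 9
  3 × O: no H
  2 × C: no H
  2 × N: no H
  1 × C: 1 H
  1 × I: no H
  1 × N (charge +1): 3 H
  Total hydrogens = 21.
Net charge +1.
Molecular formula: C10H21IN3O3+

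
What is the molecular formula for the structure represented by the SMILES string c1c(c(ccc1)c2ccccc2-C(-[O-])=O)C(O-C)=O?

Heavy atoms from the SMILES: 15 C, 4 O.
Implicit hydrogens by atom environment:
  8 × C (aromatic): 1 H each → 8
  4 × C (aromatic): no H
  3 × O: no H
  2 × C: no H
  1 × C: 3 H
  1 × O (charge -1): no H
  Total hydrogens = 11.
Net charge -1.
Molecular formula: C15H11O4-

C15H11O4-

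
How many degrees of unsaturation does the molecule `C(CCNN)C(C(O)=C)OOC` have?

Molecular formula from the SMILES: C7H16N2O3.
DoU = (2C + 2 + N − H − X)/2 = (2·7 + 2 + 2 − 16 − 0)/2 = 2/2 = 1.
(Structurally: 0 ring(s) + 1 π bond(s) = 1.)

1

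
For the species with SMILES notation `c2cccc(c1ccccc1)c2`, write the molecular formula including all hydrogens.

Heavy atoms from the SMILES: 12 C.
Implicit hydrogens by atom environment:
  10 × C (aromatic): 1 H each → 10
  2 × C (aromatic): no H
  Total hydrogens = 10.
Molecular formula: C12H10

C12H10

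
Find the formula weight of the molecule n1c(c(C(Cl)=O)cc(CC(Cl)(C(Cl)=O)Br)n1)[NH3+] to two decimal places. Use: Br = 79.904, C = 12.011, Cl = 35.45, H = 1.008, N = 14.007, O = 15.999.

362.41

Molecular formula: C8H6BrCl3N3O2+.
M = 1×79.904 + 8×12.011 + 3×35.45 + 6×1.008 + 3×14.007 + 2×15.999 = 362.41 g/mol.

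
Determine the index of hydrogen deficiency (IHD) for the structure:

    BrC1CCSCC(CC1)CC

Molecular formula from the SMILES: C9H17BrS.
DoU = (2C + 2 + N − H − X)/2 = (2·9 + 2 + 0 − 17 − 1)/2 = 2/2 = 1.
(Structurally: 1 ring(s) + 0 π bond(s) = 1.)

1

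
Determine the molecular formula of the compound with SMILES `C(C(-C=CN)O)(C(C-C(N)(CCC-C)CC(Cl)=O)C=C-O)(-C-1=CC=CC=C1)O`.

Heavy atoms from the SMILES: 21 C, 1 Cl, 2 N, 4 O.
Implicit hydrogens by atom environment:
  6 × C: 1 H each → 6
  5 × C: 2 H each → 10
  5 × C (aromatic): 1 H each → 5
  3 × C: no H
  3 × O: 1 H each → 3
  2 × N: 2 H each → 4
  1 × C: 3 H
  1 × C (aromatic): no H
  1 × Cl: no H
  1 × O: no H
  Total hydrogens = 31.
Molecular formula: C21H31ClN2O4

C21H31ClN2O4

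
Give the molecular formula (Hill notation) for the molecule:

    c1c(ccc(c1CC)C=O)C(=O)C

Heavy atoms from the SMILES: 11 C, 2 O.
Implicit hydrogens by atom environment:
  3 × C (aromatic): 1 H each → 3
  3 × C (aromatic): no H
  2 × C: 3 H each → 6
  2 × O: no H
  1 × C: 2 H
  1 × C: 1 H
  1 × C: no H
  Total hydrogens = 12.
Molecular formula: C11H12O2

C11H12O2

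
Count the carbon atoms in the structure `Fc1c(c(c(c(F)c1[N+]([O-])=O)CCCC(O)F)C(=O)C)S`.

12

The symbol for carbon appears 12 times in the SMILES. Lowercase c denotes aromatic carbon and counts toward C.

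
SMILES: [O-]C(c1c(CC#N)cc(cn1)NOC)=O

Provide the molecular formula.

Heavy atoms from the SMILES: 9 C, 3 N, 3 O.
Implicit hydrogens by atom environment:
  3 × C (aromatic): no H
  2 × C (aromatic): 1 H each → 2
  2 × C: no H
  2 × O: no H
  1 × C: 3 H
  1 × C: 2 H
  1 × N: 1 H
  1 × N (aromatic): no H
  1 × N: no H
  1 × O (charge -1): no H
  Total hydrogens = 8.
Net charge -1.
Molecular formula: C9H8N3O3-

C9H8N3O3-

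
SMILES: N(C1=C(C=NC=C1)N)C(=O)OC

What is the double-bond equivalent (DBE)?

5

Molecular formula from the SMILES: C7H9N3O2.
DoU = (2C + 2 + N − H − X)/2 = (2·7 + 2 + 3 − 9 − 0)/2 = 10/2 = 5.
(Structurally: 1 ring(s) + 4 π bond(s) = 5.)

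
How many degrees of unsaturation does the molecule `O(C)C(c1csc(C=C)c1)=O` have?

Molecular formula from the SMILES: C8H8O2S.
DoU = (2C + 2 + N − H − X)/2 = (2·8 + 2 + 0 − 8 − 0)/2 = 10/2 = 5.
(Structurally: 1 ring(s) + 4 π bond(s) = 5.)

5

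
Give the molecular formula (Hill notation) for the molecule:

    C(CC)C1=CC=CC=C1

Heavy atoms from the SMILES: 9 C.
Implicit hydrogens by atom environment:
  5 × C (aromatic): 1 H each → 5
  2 × C: 2 H each → 4
  1 × C: 3 H
  1 × C (aromatic): no H
  Total hydrogens = 12.
Molecular formula: C9H12

C9H12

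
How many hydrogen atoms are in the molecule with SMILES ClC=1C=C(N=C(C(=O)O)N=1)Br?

2

Hydrogens are implicit in SMILES; fill each atom to its normal valence:
  3 × C (aromatic): no H
  2 × N (aromatic): no H
  1 × Br: no H
  1 × C (aromatic): 1 H
  1 × C: no H
  1 × Cl: no H
  1 × O: 1 H
  1 × O: no H
  Total hydrogens = 2.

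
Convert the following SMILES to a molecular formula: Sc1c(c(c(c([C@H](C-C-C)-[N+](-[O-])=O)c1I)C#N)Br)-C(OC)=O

C13H12BrIN2O4S

Heavy atoms from the SMILES: 1 Br, 13 C, 1 I, 2 N, 4 O, 1 S.
Implicit hydrogens by atom environment:
  6 × C (aromatic): no H
  3 × O: no H
  2 × C: 3 H each → 6
  2 × C: 2 H each → 4
  2 × C: no H
  1 × Br: no H
  1 × C: 1 H
  1 × I: no H
  1 × N: no H
  1 × N (charge +1): no H
  1 × O (charge -1): no H
  1 × S: 1 H
  Total hydrogens = 12.
Molecular formula: C13H12BrIN2O4S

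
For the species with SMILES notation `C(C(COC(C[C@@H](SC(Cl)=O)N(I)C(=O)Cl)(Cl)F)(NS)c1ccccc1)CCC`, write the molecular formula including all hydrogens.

Heavy atoms from the SMILES: 17 C, 3 Cl, 1 F, 1 I, 2 N, 3 O, 2 S.
Implicit hydrogens by atom environment:
  5 × C: 2 H each → 10
  5 × C (aromatic): 1 H each → 5
  4 × C: no H
  3 × Cl: no H
  3 × O: no H
  1 × C: 3 H
  1 × C: 1 H
  1 × C (aromatic): no H
  1 × F: no H
  1 × I: no H
  1 × N: 1 H
  1 × N: no H
  1 × S: 1 H
  1 × S: no H
  Total hydrogens = 21.
Molecular formula: C17H21Cl3FIN2O3S2

C17H21Cl3FIN2O3S2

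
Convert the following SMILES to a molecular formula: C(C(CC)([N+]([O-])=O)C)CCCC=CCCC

C13H25NO2

Heavy atoms from the SMILES: 13 C, 1 N, 2 O.
Implicit hydrogens by atom environment:
  7 × C: 2 H each → 14
  3 × C: 3 H each → 9
  2 × C: 1 H each → 2
  1 × C: no H
  1 × N (charge +1): no H
  1 × O: no H
  1 × O (charge -1): no H
  Total hydrogens = 25.
Molecular formula: C13H25NO2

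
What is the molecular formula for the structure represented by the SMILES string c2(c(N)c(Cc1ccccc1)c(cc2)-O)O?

Heavy atoms from the SMILES: 13 C, 1 N, 2 O.
Implicit hydrogens by atom environment:
  7 × C (aromatic): 1 H each → 7
  5 × C (aromatic): no H
  2 × O: 1 H each → 2
  1 × C: 2 H
  1 × N: 2 H
  Total hydrogens = 13.
Molecular formula: C13H13NO2

C13H13NO2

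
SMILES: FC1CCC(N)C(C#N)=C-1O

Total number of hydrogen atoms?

Hydrogens are implicit in SMILES; fill each atom to its normal valence:
  3 × C: no H
  2 × C: 2 H each → 4
  2 × C: 1 H each → 2
  1 × F: no H
  1 × N: 2 H
  1 × N: no H
  1 × O: 1 H
  Total hydrogens = 9.

9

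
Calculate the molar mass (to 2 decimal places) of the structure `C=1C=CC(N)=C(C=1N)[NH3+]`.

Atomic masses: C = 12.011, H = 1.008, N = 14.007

124.17

Molecular formula: C6H10N3+.
M = 6×12.011 + 10×1.008 + 3×14.007 = 124.17 g/mol.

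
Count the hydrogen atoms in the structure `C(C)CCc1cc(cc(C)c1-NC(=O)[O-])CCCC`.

Hydrogens are implicit in SMILES; fill each atom to its normal valence:
  6 × C: 2 H each → 12
  4 × C (aromatic): no H
  3 × C: 3 H each → 9
  2 × C (aromatic): 1 H each → 2
  1 × C: no H
  1 × N: 1 H
  1 × O: no H
  1 × O (charge -1): no H
  Total hydrogens = 24.

24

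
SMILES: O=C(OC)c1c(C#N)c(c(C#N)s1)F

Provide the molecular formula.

Heavy atoms from the SMILES: 8 C, 1 F, 2 N, 2 O, 1 S.
Implicit hydrogens by atom environment:
  4 × C (aromatic): no H
  3 × C: no H
  2 × N: no H
  2 × O: no H
  1 × C: 3 H
  1 × F: no H
  1 × S (aromatic): no H
  Total hydrogens = 3.
Molecular formula: C8H3FN2O2S

C8H3FN2O2S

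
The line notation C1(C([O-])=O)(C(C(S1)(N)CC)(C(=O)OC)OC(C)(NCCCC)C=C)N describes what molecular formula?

Heavy atoms from the SMILES: 16 C, 3 N, 5 O, 1 S.
Implicit hydrogens by atom environment:
  6 × C: no H
  5 × C: 2 H each → 10
  4 × C: 3 H each → 12
  4 × O: no H
  2 × N: 2 H each → 4
  1 × C: 1 H
  1 × N: 1 H
  1 × O (charge -1): no H
  1 × S: no H
  Total hydrogens = 28.
Net charge -1.
Molecular formula: C16H28N3O5S-

C16H28N3O5S-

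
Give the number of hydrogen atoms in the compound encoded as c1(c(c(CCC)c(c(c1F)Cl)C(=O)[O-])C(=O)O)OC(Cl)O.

Hydrogens are implicit in SMILES; fill each atom to its normal valence:
  6 × C (aromatic): no H
  3 × O: no H
  2 × C: 2 H each → 4
  2 × C: no H
  2 × Cl: no H
  2 × O: 1 H each → 2
  1 × C: 3 H
  1 × C: 1 H
  1 × F: no H
  1 × O (charge -1): no H
  Total hydrogens = 10.

10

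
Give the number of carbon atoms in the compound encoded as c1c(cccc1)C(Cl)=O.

7

The symbol for carbon appears 7 times in the SMILES. Lowercase c denotes aromatic carbon and counts toward C.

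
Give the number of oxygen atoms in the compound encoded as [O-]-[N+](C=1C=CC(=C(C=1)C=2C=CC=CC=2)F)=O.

The symbol for oxygen appears 2 times in the SMILES.

2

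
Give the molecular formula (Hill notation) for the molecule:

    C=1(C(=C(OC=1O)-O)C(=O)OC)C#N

C7H5NO5

Heavy atoms from the SMILES: 7 C, 1 N, 5 O.
Implicit hydrogens by atom environment:
  4 × C (aromatic): no H
  2 × C: no H
  2 × O: 1 H each → 2
  2 × O: no H
  1 × C: 3 H
  1 × N: no H
  1 × O (aromatic): no H
  Total hydrogens = 5.
Molecular formula: C7H5NO5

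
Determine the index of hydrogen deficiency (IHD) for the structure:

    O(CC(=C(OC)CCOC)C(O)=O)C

Molecular formula from the SMILES: C9H16O5.
DoU = (2C + 2 + N − H − X)/2 = (2·9 + 2 + 0 − 16 − 0)/2 = 4/2 = 2.
(Structurally: 0 ring(s) + 2 π bond(s) = 2.)

2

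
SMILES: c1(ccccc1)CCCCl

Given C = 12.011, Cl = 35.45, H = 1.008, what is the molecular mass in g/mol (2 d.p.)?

154.64

Molecular formula: C9H11Cl.
M = 9×12.011 + 1×35.45 + 11×1.008 = 154.64 g/mol.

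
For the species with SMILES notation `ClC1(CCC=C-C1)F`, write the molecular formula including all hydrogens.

C6H8ClF

Heavy atoms from the SMILES: 6 C, 1 Cl, 1 F.
Implicit hydrogens by atom environment:
  3 × C: 2 H each → 6
  2 × C: 1 H each → 2
  1 × C: no H
  1 × Cl: no H
  1 × F: no H
  Total hydrogens = 8.
Molecular formula: C6H8ClF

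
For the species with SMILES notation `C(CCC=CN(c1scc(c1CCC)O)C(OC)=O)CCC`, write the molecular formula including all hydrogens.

Heavy atoms from the SMILES: 17 C, 1 N, 3 O, 1 S.
Implicit hydrogens by atom environment:
  7 × C: 2 H each → 14
  3 × C: 3 H each → 9
  3 × C (aromatic): no H
  2 × C: 1 H each → 2
  2 × O: no H
  1 × C (aromatic): 1 H
  1 × C: no H
  1 × N: no H
  1 × O: 1 H
  1 × S (aromatic): no H
  Total hydrogens = 27.
Molecular formula: C17H27NO3S

C17H27NO3S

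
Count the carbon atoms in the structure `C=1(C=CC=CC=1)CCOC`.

9

The symbol for carbon appears 9 times in the SMILES.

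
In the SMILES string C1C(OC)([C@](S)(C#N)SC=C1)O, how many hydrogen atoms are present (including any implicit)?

9

Hydrogens are implicit in SMILES; fill each atom to its normal valence:
  3 × C: no H
  2 × C: 1 H each → 2
  1 × C: 3 H
  1 × C: 2 H
  1 × N: no H
  1 × O: 1 H
  1 × O: no H
  1 × S: 1 H
  1 × S: no H
  Total hydrogens = 9.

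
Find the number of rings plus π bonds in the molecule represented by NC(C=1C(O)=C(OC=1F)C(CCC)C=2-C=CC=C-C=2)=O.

8

Molecular formula from the SMILES: C15H16FNO3.
DoU = (2C + 2 + N − H − X)/2 = (2·15 + 2 + 1 − 16 − 1)/2 = 16/2 = 8.
(Structurally: 2 ring(s) + 6 π bond(s) = 8.)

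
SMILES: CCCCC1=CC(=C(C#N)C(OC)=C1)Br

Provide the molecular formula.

C12H14BrNO

Heavy atoms from the SMILES: 1 Br, 12 C, 1 N, 1 O.
Implicit hydrogens by atom environment:
  4 × C (aromatic): no H
  3 × C: 2 H each → 6
  2 × C: 3 H each → 6
  2 × C (aromatic): 1 H each → 2
  1 × Br: no H
  1 × C: no H
  1 × N: no H
  1 × O: no H
  Total hydrogens = 14.
Molecular formula: C12H14BrNO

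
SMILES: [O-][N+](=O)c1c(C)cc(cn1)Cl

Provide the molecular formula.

Heavy atoms from the SMILES: 6 C, 1 Cl, 2 N, 2 O.
Implicit hydrogens by atom environment:
  3 × C (aromatic): no H
  2 × C (aromatic): 1 H each → 2
  1 × C: 3 H
  1 × Cl: no H
  1 × N (aromatic): no H
  1 × N (charge +1): no H
  1 × O: no H
  1 × O (charge -1): no H
  Total hydrogens = 5.
Molecular formula: C6H5ClN2O2

C6H5ClN2O2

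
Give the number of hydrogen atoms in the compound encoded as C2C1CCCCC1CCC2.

Hydrogens are implicit in SMILES; fill each atom to its normal valence:
  8 × C: 2 H each → 16
  2 × C: 1 H each → 2
  Total hydrogens = 18.

18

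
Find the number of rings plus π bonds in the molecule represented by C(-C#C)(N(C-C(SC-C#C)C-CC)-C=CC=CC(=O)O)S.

Molecular formula from the SMILES: C16H21NO2S2.
DoU = (2C + 2 + N − H − X)/2 = (2·16 + 2 + 1 − 21 − 0)/2 = 14/2 = 7.
(Structurally: 0 ring(s) + 7 π bond(s) = 7.)

7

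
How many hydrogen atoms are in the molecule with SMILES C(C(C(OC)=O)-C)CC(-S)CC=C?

Hydrogens are implicit in SMILES; fill each atom to its normal valence:
  4 × C: 2 H each → 8
  3 × C: 1 H each → 3
  2 × C: 3 H each → 6
  2 × O: no H
  1 × C: no H
  1 × S: 1 H
  Total hydrogens = 18.

18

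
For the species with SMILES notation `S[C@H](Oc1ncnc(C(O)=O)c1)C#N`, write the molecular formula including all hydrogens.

Heavy atoms from the SMILES: 7 C, 3 N, 3 O, 1 S.
Implicit hydrogens by atom environment:
  2 × C (aromatic): 1 H each → 2
  2 × C (aromatic): no H
  2 × C: no H
  2 × N (aromatic): no H
  2 × O: no H
  1 × C: 1 H
  1 × N: no H
  1 × O: 1 H
  1 × S: 1 H
  Total hydrogens = 5.
Molecular formula: C7H5N3O3S

C7H5N3O3S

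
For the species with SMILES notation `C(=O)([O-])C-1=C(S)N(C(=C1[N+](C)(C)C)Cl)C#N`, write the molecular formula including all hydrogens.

Heavy atoms from the SMILES: 9 C, 1 Cl, 3 N, 2 O, 1 S.
Implicit hydrogens by atom environment:
  4 × C (aromatic): no H
  3 × C: 3 H each → 9
  2 × C: no H
  1 × Cl: no H
  1 × N (aromatic): no H
  1 × N: no H
  1 × N (charge +1): no H
  1 × O: no H
  1 × O (charge -1): no H
  1 × S: 1 H
  Total hydrogens = 10.
Molecular formula: C9H10ClN3O2S

C9H10ClN3O2S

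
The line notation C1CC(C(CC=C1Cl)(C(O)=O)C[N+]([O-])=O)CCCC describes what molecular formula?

C13H20ClNO4

Heavy atoms from the SMILES: 13 C, 1 Cl, 1 N, 4 O.
Implicit hydrogens by atom environment:
  7 × C: 2 H each → 14
  3 × C: no H
  2 × C: 1 H each → 2
  2 × O: no H
  1 × C: 3 H
  1 × Cl: no H
  1 × N (charge +1): no H
  1 × O: 1 H
  1 × O (charge -1): no H
  Total hydrogens = 20.
Molecular formula: C13H20ClNO4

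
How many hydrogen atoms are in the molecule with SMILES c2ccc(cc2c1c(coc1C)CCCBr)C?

Hydrogens are implicit in SMILES; fill each atom to its normal valence:
  5 × C (aromatic): 1 H each → 5
  5 × C (aromatic): no H
  3 × C: 2 H each → 6
  2 × C: 3 H each → 6
  1 × Br: no H
  1 × O (aromatic): no H
  Total hydrogens = 17.

17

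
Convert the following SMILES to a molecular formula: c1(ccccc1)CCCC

Heavy atoms from the SMILES: 10 C.
Implicit hydrogens by atom environment:
  5 × C (aromatic): 1 H each → 5
  3 × C: 2 H each → 6
  1 × C: 3 H
  1 × C (aromatic): no H
  Total hydrogens = 14.
Molecular formula: C10H14

C10H14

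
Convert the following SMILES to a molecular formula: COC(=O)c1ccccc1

C8H8O2

Heavy atoms from the SMILES: 8 C, 2 O.
Implicit hydrogens by atom environment:
  5 × C (aromatic): 1 H each → 5
  2 × O: no H
  1 × C: 3 H
  1 × C (aromatic): no H
  1 × C: no H
  Total hydrogens = 8.
Molecular formula: C8H8O2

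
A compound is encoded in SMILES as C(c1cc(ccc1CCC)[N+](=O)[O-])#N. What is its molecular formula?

C10H10N2O2

Heavy atoms from the SMILES: 10 C, 2 N, 2 O.
Implicit hydrogens by atom environment:
  3 × C (aromatic): 1 H each → 3
  3 × C (aromatic): no H
  2 × C: 2 H each → 4
  1 × C: 3 H
  1 × C: no H
  1 × N: no H
  1 × N (charge +1): no H
  1 × O: no H
  1 × O (charge -1): no H
  Total hydrogens = 10.
Molecular formula: C10H10N2O2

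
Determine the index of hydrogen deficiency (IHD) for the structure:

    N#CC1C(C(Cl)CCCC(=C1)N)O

Molecular formula from the SMILES: C9H13ClN2O.
DoU = (2C + 2 + N − H − X)/2 = (2·9 + 2 + 2 − 13 − 1)/2 = 8/2 = 4.
(Structurally: 1 ring(s) + 3 π bond(s) = 4.)

4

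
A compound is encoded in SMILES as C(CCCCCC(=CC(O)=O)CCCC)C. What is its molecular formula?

Heavy atoms from the SMILES: 14 C, 2 O.
Implicit hydrogens by atom environment:
  9 × C: 2 H each → 18
  2 × C: 3 H each → 6
  2 × C: no H
  1 × C: 1 H
  1 × O: 1 H
  1 × O: no H
  Total hydrogens = 26.
Molecular formula: C14H26O2

C14H26O2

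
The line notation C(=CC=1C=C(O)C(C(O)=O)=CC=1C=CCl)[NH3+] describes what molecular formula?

Heavy atoms from the SMILES: 11 C, 1 Cl, 1 N, 3 O.
Implicit hydrogens by atom environment:
  4 × C: 1 H each → 4
  4 × C (aromatic): no H
  2 × C (aromatic): 1 H each → 2
  2 × O: 1 H each → 2
  1 × C: no H
  1 × Cl: no H
  1 × N (charge +1): 3 H
  1 × O: no H
  Total hydrogens = 11.
Net charge +1.
Molecular formula: C11H11ClNO3+

C11H11ClNO3+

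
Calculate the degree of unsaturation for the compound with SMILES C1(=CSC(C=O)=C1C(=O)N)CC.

Molecular formula from the SMILES: C8H9NO2S.
DoU = (2C + 2 + N − H − X)/2 = (2·8 + 2 + 1 − 9 − 0)/2 = 10/2 = 5.
(Structurally: 1 ring(s) + 4 π bond(s) = 5.)

5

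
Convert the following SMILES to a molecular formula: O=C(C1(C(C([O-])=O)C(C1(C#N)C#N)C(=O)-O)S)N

C9H6N3O5S-

Heavy atoms from the SMILES: 9 C, 3 N, 5 O, 1 S.
Implicit hydrogens by atom environment:
  7 × C: no H
  3 × O: no H
  2 × C: 1 H each → 2
  2 × N: no H
  1 × N: 2 H
  1 × O: 1 H
  1 × O (charge -1): no H
  1 × S: 1 H
  Total hydrogens = 6.
Net charge -1.
Molecular formula: C9H6N3O5S-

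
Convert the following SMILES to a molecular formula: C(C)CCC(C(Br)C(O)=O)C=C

Heavy atoms from the SMILES: 1 Br, 9 C, 2 O.
Implicit hydrogens by atom environment:
  4 × C: 2 H each → 8
  3 × C: 1 H each → 3
  1 × Br: no H
  1 × C: 3 H
  1 × C: no H
  1 × O: 1 H
  1 × O: no H
  Total hydrogens = 15.
Molecular formula: C9H15BrO2

C9H15BrO2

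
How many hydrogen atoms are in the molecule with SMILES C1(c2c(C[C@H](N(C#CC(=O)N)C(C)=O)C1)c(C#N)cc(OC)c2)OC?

19

Hydrogens are implicit in SMILES; fill each atom to its normal valence:
  5 × C: no H
  4 × C (aromatic): no H
  4 × O: no H
  3 × C: 3 H each → 9
  2 × C: 2 H each → 4
  2 × C (aromatic): 1 H each → 2
  2 × C: 1 H each → 2
  2 × N: no H
  1 × N: 2 H
  Total hydrogens = 19.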